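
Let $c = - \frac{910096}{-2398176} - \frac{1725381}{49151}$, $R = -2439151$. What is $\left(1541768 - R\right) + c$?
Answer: $\frac{2666123700870709}{669731526} \approx 3.9809 \cdot 10^{6}$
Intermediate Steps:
$c = - \frac{23255881685}{669731526}$ ($c = \left(-910096\right) \left(- \frac{1}{2398176}\right) - \frac{1725381}{49151} = \frac{5171}{13626} - \frac{1725381}{49151} = - \frac{23255881685}{669731526} \approx -34.724$)
$\left(1541768 - R\right) + c = \left(1541768 - -2439151\right) - \frac{23255881685}{669731526} = \left(1541768 + 2439151\right) - \frac{23255881685}{669731526} = 3980919 - \frac{23255881685}{669731526} = \frac{2666123700870709}{669731526}$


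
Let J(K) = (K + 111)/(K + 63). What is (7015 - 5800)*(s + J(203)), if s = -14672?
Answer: -2370731085/133 ≈ -1.7825e+7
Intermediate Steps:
J(K) = (111 + K)/(63 + K)
(7015 - 5800)*(s + J(203)) = (7015 - 5800)*(-14672 + (111 + 203)/(63 + 203)) = 1215*(-14672 + 314/266) = 1215*(-14672 + (1/266)*314) = 1215*(-14672 + 157/133) = 1215*(-1951219/133) = -2370731085/133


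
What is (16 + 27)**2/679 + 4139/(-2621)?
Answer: 2035848/1779659 ≈ 1.1440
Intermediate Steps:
(16 + 27)**2/679 + 4139/(-2621) = 43**2*(1/679) + 4139*(-1/2621) = 1849*(1/679) - 4139/2621 = 1849/679 - 4139/2621 = 2035848/1779659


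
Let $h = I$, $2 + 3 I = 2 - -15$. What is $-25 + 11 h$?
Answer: $30$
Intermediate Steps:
$I = 5$ ($I = - \frac{2}{3} + \frac{2 - -15}{3} = - \frac{2}{3} + \frac{2 + 15}{3} = - \frac{2}{3} + \frac{1}{3} \cdot 17 = - \frac{2}{3} + \frac{17}{3} = 5$)
$h = 5$
$-25 + 11 h = -25 + 11 \cdot 5 = -25 + 55 = 30$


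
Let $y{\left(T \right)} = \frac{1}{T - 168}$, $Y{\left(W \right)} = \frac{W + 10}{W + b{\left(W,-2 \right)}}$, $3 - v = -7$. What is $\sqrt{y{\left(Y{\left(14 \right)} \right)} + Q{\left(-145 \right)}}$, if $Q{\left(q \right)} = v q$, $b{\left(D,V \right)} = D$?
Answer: $\frac{i \sqrt{220545910}}{390} \approx 38.079 i$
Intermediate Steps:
$v = 10$ ($v = 3 - -7 = 3 + 7 = 10$)
$Q{\left(q \right)} = 10 q$
$Y{\left(W \right)} = \frac{10 + W}{2 W}$ ($Y{\left(W \right)} = \frac{W + 10}{W + W} = \frac{10 + W}{2 W}$)
$y{\left(T \right)} = \frac{1}{-168 + T}$
$\sqrt{y{\left(Y{\left(14 \right)} \right)} + Q{\left(-145 \right)}} = \sqrt{\frac{1}{-168 + \frac{10 + 14}{2 \cdot 14}} + 10 \left(-145\right)} = \sqrt{\frac{1}{-168 + \frac{1}{2} \cdot \frac{1}{14} \cdot 24} - 1450} = \sqrt{\frac{1}{-168 + \frac{6}{7}} - 1450} = \sqrt{\frac{1}{- \frac{1170}{7}} - 1450} = \sqrt{- \frac{7}{1170} - 1450} = \sqrt{- \frac{1696507}{1170}} = \frac{i \sqrt{220545910}}{390}$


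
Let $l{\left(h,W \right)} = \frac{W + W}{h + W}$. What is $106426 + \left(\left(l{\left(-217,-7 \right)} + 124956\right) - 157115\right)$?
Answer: $\frac{1188273}{16} \approx 74267.0$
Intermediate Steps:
$l{\left(h,W \right)} = \frac{2 W}{W + h}$
$106426 + \left(\left(l{\left(-217,-7 \right)} + 124956\right) - 157115\right) = 106426 - \left(32159 + \frac{14}{-7 - 217}\right) = 106426 - \left(32159 - \frac{1}{16}\right) = 106426 + \left(\left(\frac{1}{16} + 124956\right) - 157115\right) = 106426 + \left(\frac{1999297}{16} - 157115\right) = 106426 - \frac{514543}{16} = \frac{1188273}{16}$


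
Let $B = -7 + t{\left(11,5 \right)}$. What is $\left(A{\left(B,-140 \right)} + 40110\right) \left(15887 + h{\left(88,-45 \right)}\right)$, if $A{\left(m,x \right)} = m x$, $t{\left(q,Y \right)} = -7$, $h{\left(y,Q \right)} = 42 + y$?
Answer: $673835190$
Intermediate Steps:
$B = -14$ ($B = -7 - 7 = -14$)
$\left(A{\left(B,-140 \right)} + 40110\right) \left(15887 + h{\left(88,-45 \right)}\right) = \left(\left(-14\right) \left(-140\right) + 40110\right) \left(15887 + \left(42 + 88\right)\right) = \left(1960 + 40110\right) \left(15887 + 130\right) = 42070 \cdot 16017 = 673835190$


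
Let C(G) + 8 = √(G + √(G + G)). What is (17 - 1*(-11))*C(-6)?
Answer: -224 + 28*√(-6 + 2*I*√3) ≈ -204.93 + 71.189*I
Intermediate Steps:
C(G) = -8 + √(G + √2*√G) (C(G) = -8 + √(G + √(G + G)) = -8 + √(G + √(2*G)) = -8 + √(G + √2*√G))
(17 - 1*(-11))*C(-6) = (17 - 1*(-11))*(-8 + √(-6 + √2*√(-6))) = (17 + 11)*(-8 + √(-6 + √2*(I*√6))) = 28*(-8 + √(-6 + 2*I*√3)) = -224 + 28*√(-6 + 2*I*√3)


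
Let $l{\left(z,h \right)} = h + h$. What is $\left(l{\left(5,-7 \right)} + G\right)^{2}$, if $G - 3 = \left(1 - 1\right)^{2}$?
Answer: $121$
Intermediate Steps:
$l{\left(z,h \right)} = 2 h$
$G = 3$ ($G = 3 + \left(1 - 1\right)^{2} = 3 + 0^{2} = 3 + 0 = 3$)
$\left(l{\left(5,-7 \right)} + G\right)^{2} = \left(2 \left(-7\right) + 3\right)^{2} = \left(-14 + 3\right)^{2} = \left(-11\right)^{2} = 121$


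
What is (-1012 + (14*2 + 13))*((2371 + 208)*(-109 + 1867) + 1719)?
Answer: -4404068571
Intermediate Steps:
(-1012 + (14*2 + 13))*((2371 + 208)*(-109 + 1867) + 1719) = (-1012 + (28 + 13))*(2579*1758 + 1719) = (-1012 + 41)*(4533882 + 1719) = -971*4535601 = -4404068571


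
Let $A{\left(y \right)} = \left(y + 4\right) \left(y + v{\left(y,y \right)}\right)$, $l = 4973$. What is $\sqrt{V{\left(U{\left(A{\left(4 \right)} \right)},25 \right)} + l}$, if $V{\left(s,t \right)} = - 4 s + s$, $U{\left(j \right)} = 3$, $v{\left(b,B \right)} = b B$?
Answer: $2 \sqrt{1241} \approx 70.456$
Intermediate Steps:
$v{\left(b,B \right)} = B b$
$A{\left(y \right)} = \left(4 + y\right) \left(y + y^{2}\right)$ ($A{\left(y \right)} = \left(y + 4\right) \left(y + y y\right) = \left(4 + y\right) \left(y + y^{2}\right)$)
$V{\left(s,t \right)} = - 3 s$
$\sqrt{V{\left(U{\left(A{\left(4 \right)} \right)},25 \right)} + l} = \sqrt{\left(-3\right) 3 + 4973} = \sqrt{-9 + 4973} = \sqrt{4964} = 2 \sqrt{1241}$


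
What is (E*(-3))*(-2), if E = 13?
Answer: 78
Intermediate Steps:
(E*(-3))*(-2) = (13*(-3))*(-2) = -39*(-2) = 78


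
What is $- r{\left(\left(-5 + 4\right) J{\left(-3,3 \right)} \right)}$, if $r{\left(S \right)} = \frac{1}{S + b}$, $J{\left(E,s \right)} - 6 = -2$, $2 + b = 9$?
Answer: $- \frac{1}{3} \approx -0.33333$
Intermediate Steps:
$b = 7$ ($b = -2 + 9 = 7$)
$J{\left(E,s \right)} = 4$ ($J{\left(E,s \right)} = 6 - 2 = 4$)
$r{\left(S \right)} = \frac{1}{7 + S}$ ($r{\left(S \right)} = \frac{1}{S + 7} = \frac{1}{7 + S}$)
$- r{\left(\left(-5 + 4\right) J{\left(-3,3 \right)} \right)} = - \frac{1}{7 + \left(-5 + 4\right) 4} = - \frac{1}{7 - 4} = - \frac{1}{3}$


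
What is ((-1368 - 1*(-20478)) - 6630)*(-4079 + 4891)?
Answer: 10133760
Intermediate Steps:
((-1368 - 1*(-20478)) - 6630)*(-4079 + 4891) = ((-1368 + 20478) - 6630)*812 = (19110 - 6630)*812 = 12480*812 = 10133760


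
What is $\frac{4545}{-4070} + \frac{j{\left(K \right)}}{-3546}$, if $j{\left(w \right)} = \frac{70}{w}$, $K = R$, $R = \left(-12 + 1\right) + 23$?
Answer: $- \frac{9684187}{8659332} \approx -1.1184$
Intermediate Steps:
$R = 12$ ($R = -11 + 23 = 12$)
$K = 12$
$\frac{4545}{-4070} + \frac{j{\left(K \right)}}{-3546} = \frac{4545}{-4070} + \frac{70 \cdot \frac{1}{12}}{-3546} = 4545 \left(- \frac{1}{4070}\right) + 70 \cdot \frac{1}{12} \left(- \frac{1}{3546}\right) = - \frac{909}{814} + \frac{35}{6} \left(- \frac{1}{3546}\right) = - \frac{909}{814} - \frac{35}{21276} = - \frac{9684187}{8659332}$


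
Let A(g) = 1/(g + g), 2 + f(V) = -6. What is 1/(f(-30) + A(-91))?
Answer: -182/1457 ≈ -0.12491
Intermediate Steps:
f(V) = -8 (f(V) = -2 - 6 = -8)
A(g) = 1/(2*g)
1/(f(-30) + A(-91)) = 1/(-8 + (½)/(-91)) = 1/(-8 + (½)*(-1/91)) = 1/(-8 - 1/182) = 1/(-1457/182) = -182/1457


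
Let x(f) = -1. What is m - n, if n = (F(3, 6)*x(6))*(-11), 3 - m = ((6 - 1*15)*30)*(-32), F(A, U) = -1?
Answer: -8626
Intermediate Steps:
m = -8637 (m = 3 - (6 - 1*15)*30*(-32) = 3 - (6 - 15)*30*(-32) = 3 - (-9*30)*(-32) = 3 - (-270)*(-32) = 3 - 1*8640 = 3 - 8640 = -8637)
n = -11 (n = -1*(-1)*(-11) = 1*(-11) = -11)
m - n = -8637 - 1*(-11) = -8637 + 11 = -8626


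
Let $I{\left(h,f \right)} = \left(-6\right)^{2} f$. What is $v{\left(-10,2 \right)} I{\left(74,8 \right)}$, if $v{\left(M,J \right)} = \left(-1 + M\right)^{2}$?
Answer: $34848$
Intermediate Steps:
$I{\left(h,f \right)} = 36 f$
$v{\left(-10,2 \right)} I{\left(74,8 \right)} = \left(-1 - 10\right)^{2} \cdot 36 \cdot 8 = \left(-11\right)^{2} \cdot 288 = 121 \cdot 288 = 34848$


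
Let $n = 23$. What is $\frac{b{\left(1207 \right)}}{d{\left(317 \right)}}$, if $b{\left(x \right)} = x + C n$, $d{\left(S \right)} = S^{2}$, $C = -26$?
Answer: $\frac{609}{100489} \approx 0.0060604$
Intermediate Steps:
$b{\left(x \right)} = -598 + x$ ($b{\left(x \right)} = x - 598 = -598 + x$)
$\frac{b{\left(1207 \right)}}{d{\left(317 \right)}} = \frac{-598 + 1207}{317^{2}} = \frac{609}{100489}$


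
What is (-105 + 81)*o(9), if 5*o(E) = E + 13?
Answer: -528/5 ≈ -105.60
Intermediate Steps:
o(E) = 13/5 + E/5 (o(E) = (E + 13)/5 = (13 + E)/5 = 13/5 + E/5)
(-105 + 81)*o(9) = (-105 + 81)*(13/5 + (⅕)*9) = -24*(13/5 + 9/5) = -24*22/5 = -528/5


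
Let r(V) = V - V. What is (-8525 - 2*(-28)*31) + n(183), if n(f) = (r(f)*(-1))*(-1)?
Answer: -6789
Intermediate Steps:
r(V) = 0
n(f) = 0 (n(f) = (0*(-1))*(-1) = 0*(-1) = 0)
(-8525 - 2*(-28)*31) + n(183) = (-8525 - 2*(-28)*31) + 0 = (-8525 + 56*31) + 0 = (-8525 + 1736) + 0 = -6789 + 0 = -6789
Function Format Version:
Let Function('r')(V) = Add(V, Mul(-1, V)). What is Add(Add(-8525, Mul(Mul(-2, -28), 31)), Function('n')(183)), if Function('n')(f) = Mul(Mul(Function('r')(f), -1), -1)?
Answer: -6789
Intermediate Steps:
Function('r')(V) = 0
Function('n')(f) = 0 (Function('n')(f) = Mul(Mul(0, -1), -1) = Mul(0, -1) = 0)
Add(Add(-8525, Mul(Mul(-2, -28), 31)), Function('n')(183)) = Add(Add(-8525, Mul(Mul(-2, -28), 31)), 0) = Add(Add(-8525, Mul(56, 31)), 0) = Add(Add(-8525, 1736), 0) = Add(-6789, 0) = -6789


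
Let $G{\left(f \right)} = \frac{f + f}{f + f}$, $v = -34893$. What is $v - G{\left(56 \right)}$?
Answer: $-34894$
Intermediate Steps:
$G{\left(f \right)} = 1$ ($G{\left(f \right)} = \frac{2 f}{2 f} = 2 f \frac{1}{2 f} = 1$)
$v - G{\left(56 \right)} = -34893 - 1 = -34894$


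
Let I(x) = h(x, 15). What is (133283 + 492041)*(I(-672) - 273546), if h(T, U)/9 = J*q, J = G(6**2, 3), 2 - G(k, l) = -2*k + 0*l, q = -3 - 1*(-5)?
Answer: -170221947336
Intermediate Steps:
q = 2 (q = -3 + 5 = 2)
G(k, l) = 2 + 2*k (G(k, l) = 2 - (-2*k + 0*l) = 2 - (-2*k + 0) = 2 - (-2)*k = 2 + 2*k)
J = 74 (J = 2 + 2*6**2 = 2 + 2*36 = 2 + 72 = 74)
h(T, U) = 1332 (h(T, U) = 9*(74*2) = 9*148 = 1332)
I(x) = 1332
(133283 + 492041)*(I(-672) - 273546) = (133283 + 492041)*(1332 - 273546) = 625324*(-272214) = -170221947336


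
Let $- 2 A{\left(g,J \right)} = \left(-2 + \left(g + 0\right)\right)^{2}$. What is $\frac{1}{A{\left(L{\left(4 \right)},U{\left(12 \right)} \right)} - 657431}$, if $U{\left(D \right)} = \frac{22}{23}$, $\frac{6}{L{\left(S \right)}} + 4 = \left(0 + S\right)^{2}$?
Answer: $- \frac{8}{5259457} \approx -1.5211 \cdot 10^{-6}$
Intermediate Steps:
$L{\left(S \right)} = \frac{6}{-4 + S^{2}}$ ($L{\left(S \right)} = \frac{6}{-4 + \left(0 + S\right)^{2}} = \frac{6}{-4 + S^{2}}$)
$U{\left(D \right)} = \frac{22}{23}$ ($U{\left(D \right)} = 22 \cdot \frac{1}{23} = \frac{22}{23}$)
$A{\left(g,J \right)} = - \frac{\left(-2 + g\right)^{2}}{2}$ ($A{\left(g,J \right)} = - \frac{\left(-2 + \left(g + 0\right)\right)^{2}}{2} = - \frac{\left(-2 + g\right)^{2}}{2}$)
$\frac{1}{A{\left(L{\left(4 \right)},U{\left(12 \right)} \right)} - 657431} = \frac{1}{- \frac{\left(-2 + \frac{6}{-4 + 4^{2}}\right)^{2}}{2} - 657431} = \frac{1}{- \frac{\left(-2 + \frac{6}{-4 + 16}\right)^{2}}{2} - 657431} = \frac{1}{- \frac{\left(-2 + \frac{6}{12}\right)^{2}}{2} - 657431} = \frac{1}{- \frac{\left(-2 + 6 \cdot \frac{1}{12}\right)^{2}}{2} - 657431} = \frac{1}{- \frac{\left(-2 + \frac{1}{2}\right)^{2}}{2} - 657431} = \frac{1}{- \frac{\left(- \frac{3}{2}\right)^{2}}{2} - 657431} = \frac{1}{\left(- \frac{1}{2}\right) \frac{9}{4} - 657431} = \frac{1}{- \frac{9}{8} - 657431} = \frac{1}{- \frac{5259457}{8}} = - \frac{8}{5259457}$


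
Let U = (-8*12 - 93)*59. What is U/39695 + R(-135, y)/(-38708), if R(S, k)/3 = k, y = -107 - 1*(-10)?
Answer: -420081663/1536514060 ≈ -0.27340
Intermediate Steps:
y = -97 (y = -107 + 10 = -97)
R(S, k) = 3*k
U = -11151 (U = (-96 - 93)*59 = -189*59 = -11151)
U/39695 + R(-135, y)/(-38708) = -11151/39695 + (3*(-97))/(-38708) = -11151*1/39695 - 291*(-1/38708) = -11151/39695 + 291/38708 = -420081663/1536514060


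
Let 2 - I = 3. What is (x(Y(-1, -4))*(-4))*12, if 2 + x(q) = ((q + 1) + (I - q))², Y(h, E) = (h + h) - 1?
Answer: 96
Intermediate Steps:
I = -1 (I = 2 - 1*3 = 2 - 3 = -1)
Y(h, E) = -1 + 2*h (Y(h, E) = 2*h - 1 = -1 + 2*h)
x(q) = -2 (x(q) = -2 + ((q + 1) + (-1 - q))² = -2 + ((1 + q) + (-1 - q))² = -2 + 0² = -2 + 0 = -2)
(x(Y(-1, -4))*(-4))*12 = -2*(-4)*12 = 8*12 = 96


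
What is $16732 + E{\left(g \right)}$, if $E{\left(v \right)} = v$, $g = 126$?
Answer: $16858$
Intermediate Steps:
$16732 + E{\left(g \right)} = 16732 + 126 = 16858$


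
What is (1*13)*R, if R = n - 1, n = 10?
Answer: 117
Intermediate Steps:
R = 9 (R = 10 - 1 = 9)
(1*13)*R = (1*13)*9 = 13*9 = 117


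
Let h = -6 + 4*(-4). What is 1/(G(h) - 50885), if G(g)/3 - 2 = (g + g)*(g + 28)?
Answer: -1/51671 ≈ -1.9353e-5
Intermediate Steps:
h = -22 (h = -6 - 16 = -22)
G(g) = 6 + 6*g*(28 + g) (G(g) = 6 + 3*((g + g)*(g + 28)) = 6 + 3*((2*g)*(28 + g)) = 6 + 3*(2*g*(28 + g)) = 6 + 6*g*(28 + g))
1/(G(h) - 50885) = 1/((6 + 6*(-22)² + 168*(-22)) - 50885) = 1/((6 + 6*484 - 3696) - 50885) = 1/((6 + 2904 - 3696) - 50885) = 1/(-786 - 50885) = 1/(-51671) = -1/51671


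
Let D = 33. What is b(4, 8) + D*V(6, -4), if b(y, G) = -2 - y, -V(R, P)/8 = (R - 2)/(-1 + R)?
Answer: -1086/5 ≈ -217.20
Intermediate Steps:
V(R, P) = -8*(-2 + R)/(-1 + R) (V(R, P) = -8*(R - 2)/(-1 + R) = -8*(-2 + R)/(-1 + R))
b(4, 8) + D*V(6, -4) = (-2 - 1*4) + 33*(8*(2 - 1*6)/(-1 + 6)) = (-2 - 4) + 33*(8*(2 - 6)/5) = -6 + 33*(8*(1/5)*(-4)) = -6 + 33*(-32/5) = -6 - 1056/5 = -1086/5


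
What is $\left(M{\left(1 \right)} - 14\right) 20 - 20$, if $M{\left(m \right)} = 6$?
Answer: $-180$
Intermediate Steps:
$\left(M{\left(1 \right)} - 14\right) 20 - 20 = \left(6 - 14\right) 20 - 20 = \left(-8\right) 20 - 20 = -160 - 20 = -180$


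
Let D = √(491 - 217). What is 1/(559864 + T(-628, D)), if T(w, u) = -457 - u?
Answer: 559407/312936191375 + √274/312936191375 ≈ 1.7877e-6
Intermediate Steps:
D = √274 ≈ 16.553
1/(559864 + T(-628, D)) = 1/(559864 + (-457 - √274)) = 1/(559407 - √274)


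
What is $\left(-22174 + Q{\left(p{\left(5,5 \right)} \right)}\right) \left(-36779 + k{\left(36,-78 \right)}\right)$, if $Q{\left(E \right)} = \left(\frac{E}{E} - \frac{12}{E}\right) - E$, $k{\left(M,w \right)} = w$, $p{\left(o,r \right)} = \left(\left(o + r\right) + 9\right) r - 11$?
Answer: $\frac{5742320600}{7} \approx 8.2033 \cdot 10^{8}$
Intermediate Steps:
$p{\left(o,r \right)} = -11 + r \left(9 + o + r\right)$ ($p{\left(o,r \right)} = \left(9 + o + r\right) r - 11 = r \left(9 + o + r\right) - 11 = -11 + r \left(9 + o + r\right)$)
$Q{\left(E \right)} = 1 - E - \frac{12}{E}$ ($Q{\left(E \right)} = \left(1 - \frac{12}{E}\right) - E = 1 - E - \frac{12}{E}$)
$\left(-22174 + Q{\left(p{\left(5,5 \right)} \right)}\right) \left(-36779 + k{\left(36,-78 \right)}\right) = \left(-22174 - \left(13 + 70 + \frac{12}{-11 + 5^{2} + 9 \cdot 5 + 5 \cdot 5}\right)\right) \left(-36779 - 78\right) = \left(-22174 - \left(83 + \frac{12}{-11 + 25 + 45 + 25}\right)\right) \left(-36857\right) = \left(-22174 - \left(83 + \frac{1}{7}\right)\right) \left(-36857\right) = \left(-22174 - \frac{582}{7}\right) \left(-36857\right) = \left(- \frac{155800}{7}\right) \left(-36857\right) = \frac{5742320600}{7}$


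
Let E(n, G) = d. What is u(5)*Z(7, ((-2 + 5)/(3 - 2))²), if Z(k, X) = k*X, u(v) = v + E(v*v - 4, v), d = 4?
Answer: 567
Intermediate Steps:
E(n, G) = 4
u(v) = 4 + v (u(v) = v + 4 = 4 + v)
Z(k, X) = X*k
u(5)*Z(7, ((-2 + 5)/(3 - 2))²) = (4 + 5)*(((-2 + 5)/(3 - 2))²*7) = 9*((3/1)²*7) = 9*((3*1)²*7) = 9*(3²*7) = 9*(9*7) = 9*63 = 567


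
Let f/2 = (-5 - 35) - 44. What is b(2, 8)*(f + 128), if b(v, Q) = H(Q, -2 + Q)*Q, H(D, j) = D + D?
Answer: -5120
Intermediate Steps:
H(D, j) = 2*D
f = -168 (f = 2*((-5 - 35) - 44) = 2*(-40 - 44) = 2*(-84) = -168)
b(v, Q) = 2*Q² (b(v, Q) = (2*Q)*Q = 2*Q²)
b(2, 8)*(f + 128) = (2*8²)*(-168 + 128) = (2*64)*(-40) = 128*(-40) = -5120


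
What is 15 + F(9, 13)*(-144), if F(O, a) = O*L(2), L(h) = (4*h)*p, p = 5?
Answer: -51825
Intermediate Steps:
L(h) = 20*h (L(h) = (4*h)*5 = 20*h)
F(O, a) = 40*O (F(O, a) = O*(20*2) = O*40 = 40*O)
15 + F(9, 13)*(-144) = 15 + (40*9)*(-144) = 15 + 360*(-144) = 15 - 51840 = -51825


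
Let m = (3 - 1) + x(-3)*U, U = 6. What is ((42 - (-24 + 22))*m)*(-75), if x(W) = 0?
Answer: -6600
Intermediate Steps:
m = 2 (m = (3 - 1) + 0*6 = 2 + 0 = 2)
((42 - (-24 + 22))*m)*(-75) = ((42 - (-24 + 22))*2)*(-75) = ((42 - 1*(-2))*2)*(-75) = ((42 + 2)*2)*(-75) = (44*2)*(-75) = 88*(-75) = -6600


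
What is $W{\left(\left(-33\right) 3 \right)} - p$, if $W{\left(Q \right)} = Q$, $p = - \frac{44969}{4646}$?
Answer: $- \frac{414985}{4646} \approx -89.321$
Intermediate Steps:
$p = - \frac{44969}{4646}$ ($p = \left(-44969\right) \frac{1}{4646} = - \frac{44969}{4646} \approx -9.6791$)
$W{\left(\left(-33\right) 3 \right)} - p = \left(-33\right) 3 - - \frac{44969}{4646} = -99 + \frac{44969}{4646} = - \frac{414985}{4646}$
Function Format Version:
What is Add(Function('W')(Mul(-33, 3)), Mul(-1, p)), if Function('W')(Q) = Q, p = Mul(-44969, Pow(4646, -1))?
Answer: Rational(-414985, 4646) ≈ -89.321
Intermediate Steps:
p = Rational(-44969, 4646) (p = Mul(-44969, Rational(1, 4646)) = Rational(-44969, 4646) ≈ -9.6791)
Add(Function('W')(Mul(-33, 3)), Mul(-1, p)) = Add(Mul(-33, 3), Mul(-1, Rational(-44969, 4646))) = Add(-99, Rational(44969, 4646)) = Rational(-414985, 4646)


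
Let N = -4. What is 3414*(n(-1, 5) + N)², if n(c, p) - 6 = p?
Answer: 167286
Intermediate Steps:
n(c, p) = 6 + p
3414*(n(-1, 5) + N)² = 3414*((6 + 5) - 4)² = 3414*(11 - 4)² = 3414*7² = 3414*49 = 167286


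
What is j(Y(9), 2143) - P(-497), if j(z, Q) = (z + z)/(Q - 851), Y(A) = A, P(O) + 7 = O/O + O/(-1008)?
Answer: 256787/46512 ≈ 5.5209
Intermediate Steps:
P(O) = -6 - O/1008 (P(O) = -7 + (O/O + O/(-1008)) = -7 + (1 + O*(-1/1008)) = -7 + (1 - O/1008) = -6 - O/1008)
j(z, Q) = 2*z/(-851 + Q) (j(z, Q) = (2*z)/(-851 + Q) = 2*z/(-851 + Q))
j(Y(9), 2143) - P(-497) = 2*9/(-851 + 2143) - (-6 - 1/1008*(-497)) = 2*9/1292 - (-6 + 71/144) = 2*9*(1/1292) - 1*(-793/144) = 9/646 + 793/144 = 256787/46512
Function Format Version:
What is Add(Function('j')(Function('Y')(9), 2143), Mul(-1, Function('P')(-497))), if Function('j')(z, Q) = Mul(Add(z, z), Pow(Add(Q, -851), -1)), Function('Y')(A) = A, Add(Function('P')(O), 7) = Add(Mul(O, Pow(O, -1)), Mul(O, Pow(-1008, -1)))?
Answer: Rational(256787, 46512) ≈ 5.5209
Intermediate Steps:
Function('P')(O) = Add(-6, Mul(Rational(-1, 1008), O)) (Function('P')(O) = Add(-7, Add(Mul(O, Pow(O, -1)), Mul(O, Pow(-1008, -1)))) = Add(-7, Add(1, Mul(O, Rational(-1, 1008)))) = Add(-7, Add(1, Mul(Rational(-1, 1008), O))) = Add(-6, Mul(Rational(-1, 1008), O)))
Function('j')(z, Q) = Mul(2, z, Pow(Add(-851, Q), -1)) (Function('j')(z, Q) = Mul(Mul(2, z), Pow(Add(-851, Q), -1)) = Mul(2, z, Pow(Add(-851, Q), -1)))
Add(Function('j')(Function('Y')(9), 2143), Mul(-1, Function('P')(-497))) = Add(Mul(2, 9, Pow(Add(-851, 2143), -1)), Mul(-1, Add(-6, Mul(Rational(-1, 1008), -497)))) = Add(Mul(2, 9, Pow(1292, -1)), Mul(-1, Add(-6, Rational(71, 144)))) = Add(Mul(2, 9, Rational(1, 1292)), Mul(-1, Rational(-793, 144))) = Add(Rational(9, 646), Rational(793, 144)) = Rational(256787, 46512)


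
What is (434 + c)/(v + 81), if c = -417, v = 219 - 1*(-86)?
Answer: 17/386 ≈ 0.044041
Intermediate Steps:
v = 305 (v = 219 + 86 = 305)
(434 + c)/(v + 81) = (434 - 417)/(305 + 81) = 17/386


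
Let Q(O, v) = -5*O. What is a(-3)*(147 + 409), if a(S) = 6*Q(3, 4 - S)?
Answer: -50040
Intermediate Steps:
a(S) = -90 (a(S) = 6*(-5*3) = 6*(-15) = -90)
a(-3)*(147 + 409) = -90*(147 + 409) = -90*556 = -50040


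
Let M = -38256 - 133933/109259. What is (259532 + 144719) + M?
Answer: 39988113772/109259 ≈ 3.6599e+5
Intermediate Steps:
M = -4179946237/109259 (M = -38256 - 133933/109259 = -4179946237/109259 ≈ -38257.)
(259532 + 144719) + M = (259532 + 144719) - 4179946237/109259 = 404251 - 4179946237/109259 = 39988113772/109259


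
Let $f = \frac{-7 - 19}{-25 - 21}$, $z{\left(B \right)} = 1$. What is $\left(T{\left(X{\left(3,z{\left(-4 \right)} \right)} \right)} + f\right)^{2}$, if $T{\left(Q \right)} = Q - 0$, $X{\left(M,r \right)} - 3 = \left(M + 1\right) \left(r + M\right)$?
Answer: $\frac{202500}{529} \approx 382.8$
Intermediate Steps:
$X{\left(M,r \right)} = 3 + \left(1 + M\right) \left(M + r\right)$ ($X{\left(M,r \right)} = 3 + \left(M + 1\right) \left(r + M\right) = 3 + \left(1 + M\right) \left(M + r\right)$)
$T{\left(Q \right)} = Q$ ($T{\left(Q \right)} = Q + 0 = Q$)
$f = \frac{13}{23}$ ($f = - \frac{26}{-46} = \left(-26\right) \left(- \frac{1}{46}\right) = \frac{13}{23} \approx 0.56522$)
$\left(T{\left(X{\left(3,z{\left(-4 \right)} \right)} \right)} + f\right)^{2} = \left(\left(3 + 3 + 1 + 3^{2} + 3 \cdot 1\right) + \frac{13}{23}\right)^{2} = \left(\left(3 + 3 + 1 + 9 + 3\right) + \frac{13}{23}\right)^{2} = \left(19 + \frac{13}{23}\right)^{2} = \left(\frac{450}{23}\right)^{2} = \frac{202500}{529}$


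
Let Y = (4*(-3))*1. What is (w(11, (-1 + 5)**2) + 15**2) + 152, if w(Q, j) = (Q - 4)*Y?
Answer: 293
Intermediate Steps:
Y = -12 (Y = -12*1 = -12)
w(Q, j) = 48 - 12*Q (w(Q, j) = (Q - 4)*(-12) = (-4 + Q)*(-12) = 48 - 12*Q)
(w(11, (-1 + 5)**2) + 15**2) + 152 = ((48 - 12*11) + 15**2) + 152 = ((48 - 132) + 225) + 152 = (-84 + 225) + 152 = 141 + 152 = 293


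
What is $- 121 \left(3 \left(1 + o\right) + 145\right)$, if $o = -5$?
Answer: $-16093$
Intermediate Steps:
$- 121 \left(3 \left(1 + o\right) + 145\right) = - 121 \left(3 \left(1 - 5\right) + 145\right) = - 121 \left(3 \left(-4\right) + 145\right) = - 121 \left(-12 + 145\right) = \left(-121\right) 133 = -16093$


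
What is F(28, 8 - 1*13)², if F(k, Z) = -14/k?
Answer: ¼ ≈ 0.25000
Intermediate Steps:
F(28, 8 - 1*13)² = (-14/28)² = (-14*1/28)² = (-½)² = ¼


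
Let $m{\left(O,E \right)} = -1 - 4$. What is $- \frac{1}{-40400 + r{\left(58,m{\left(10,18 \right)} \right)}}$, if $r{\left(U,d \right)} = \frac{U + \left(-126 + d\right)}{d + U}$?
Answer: $\frac{53}{2141273} \approx 2.4752 \cdot 10^{-5}$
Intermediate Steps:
$m{\left(O,E \right)} = -5$
$r{\left(U,d \right)} = \frac{-126 + U + d}{U + d}$
$- \frac{1}{-40400 + r{\left(58,m{\left(10,18 \right)} \right)}} = - \frac{1}{-40400 + \frac{-126 + 58 - 5}{58 - 5}} = - \frac{1}{-40400 + \frac{1}{53} \left(-73\right)} = - \frac{1}{-40400 - \frac{73}{53}} = - \frac{1}{- \frac{2141273}{53}} = \left(-1\right) \left(- \frac{53}{2141273}\right) = \frac{53}{2141273}$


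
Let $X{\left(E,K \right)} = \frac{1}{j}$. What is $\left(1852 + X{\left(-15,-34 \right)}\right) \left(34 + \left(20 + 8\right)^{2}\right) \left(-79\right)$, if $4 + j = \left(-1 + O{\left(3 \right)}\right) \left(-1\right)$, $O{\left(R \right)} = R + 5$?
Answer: $- \frac{1316414762}{11} \approx -1.1967 \cdot 10^{8}$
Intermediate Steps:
$O{\left(R \right)} = 5 + R$
$j = -11$ ($j = -4 + \left(-1 + \left(5 + 3\right)\right) \left(-1\right) = -4 + \left(-1 + 8\right) \left(-1\right) = -4 + 7 \left(-1\right) = -4 - 7 = -11$)
$X{\left(E,K \right)} = - \frac{1}{11}$ ($X{\left(E,K \right)} = \frac{1}{-11} = - \frac{1}{11}$)
$\left(1852 + X{\left(-15,-34 \right)}\right) \left(34 + \left(20 + 8\right)^{2}\right) \left(-79\right) = \left(1852 - \frac{1}{11}\right) \left(34 + \left(20 + 8\right)^{2}\right) \left(-79\right) = \frac{20371 \left(34 + 28^{2}\right)}{11} \left(-79\right) = \frac{20371 \left(34 + 784\right)}{11} \left(-79\right) = \frac{20371}{11} \cdot 818 \left(-79\right) = \frac{16663478}{11} \left(-79\right) = - \frac{1316414762}{11}$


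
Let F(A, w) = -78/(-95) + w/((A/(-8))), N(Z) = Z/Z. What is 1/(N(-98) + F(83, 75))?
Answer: -7885/42641 ≈ -0.18492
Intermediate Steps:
N(Z) = 1
F(A, w) = 78/95 - 8*w/A (F(A, w) = -78*(-1/95) + w/((A*(-⅛))) = 78/95 + w/((-A/8)) = 78/95 + w*(-8/A) = 78/95 - 8*w/A)
1/(N(-98) + F(83, 75)) = 1/(1 + (78/95 - 8*75/83)) = 1/(1 + (78/95 - 8*75*1/83)) = 1/(1 + (78/95 - 600/83)) = 1/(1 - 50526/7885) = 1/(-42641/7885) = -7885/42641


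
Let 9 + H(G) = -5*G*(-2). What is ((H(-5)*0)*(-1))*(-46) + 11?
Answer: 11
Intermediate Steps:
H(G) = -9 + 10*G (H(G) = -9 - 5*G*(-2) = -9 + 10*G)
((H(-5)*0)*(-1))*(-46) + 11 = (((-9 + 10*(-5))*0)*(-1))*(-46) + 11 = (((-9 - 50)*0)*(-1))*(-46) + 11 = (-59*0*(-1))*(-46) + 11 = (0*(-1))*(-46) + 11 = 0*(-46) + 11 = 0 + 11 = 11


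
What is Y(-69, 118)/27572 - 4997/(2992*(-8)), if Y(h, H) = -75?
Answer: 33995521/164990848 ≈ 0.20604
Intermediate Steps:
Y(-69, 118)/27572 - 4997/(2992*(-8)) = -75/27572 - 4997/(2992*(-8)) = -75*1/27572 - 4997/(-23936) = -75/27572 - 4997*(-1/23936) = -75/27572 + 4997/23936 = 33995521/164990848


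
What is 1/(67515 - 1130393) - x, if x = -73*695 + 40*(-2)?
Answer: 54010145569/1062878 ≈ 50815.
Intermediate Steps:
x = -50815 (x = -50735 - 80 = -50815)
1/(67515 - 1130393) - x = 1/(67515 - 1130393) - 1*(-50815) = 1/(-1062878) + 50815 = -1/1062878 + 50815 = 54010145569/1062878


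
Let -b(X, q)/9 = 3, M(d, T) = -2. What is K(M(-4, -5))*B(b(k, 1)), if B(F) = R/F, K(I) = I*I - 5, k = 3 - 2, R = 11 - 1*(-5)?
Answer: 16/27 ≈ 0.59259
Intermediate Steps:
R = 16 (R = 11 + 5 = 16)
k = 1
K(I) = -5 + I² (K(I) = I² - 5 = -5 + I²)
b(X, q) = -27 (b(X, q) = -9*3 = -27)
B(F) = 16/F
K(M(-4, -5))*B(b(k, 1)) = (-5 + (-2)²)*(16/(-27)) = (-5 + 4)*(16*(-1/27)) = -1*(-16/27) = 16/27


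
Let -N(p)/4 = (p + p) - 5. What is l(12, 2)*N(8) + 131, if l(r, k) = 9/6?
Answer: 65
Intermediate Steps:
l(r, k) = 3/2 (l(r, k) = 9*(⅙) = 3/2)
N(p) = 20 - 8*p (N(p) = -4*((p + p) - 5) = -4*(2*p - 5) = -4*(-5 + 2*p) = 20 - 8*p)
l(12, 2)*N(8) + 131 = 3*(20 - 8*8)/2 + 131 = 3*(20 - 64)/2 + 131 = (3/2)*(-44) + 131 = -66 + 131 = 65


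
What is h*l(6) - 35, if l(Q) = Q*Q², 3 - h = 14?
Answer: -2411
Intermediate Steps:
h = -11 (h = 3 - 1*14 = 3 - 14 = -11)
l(Q) = Q³
h*l(6) - 35 = -11*6³ - 35 = -11*216 - 35 = -2376 - 35 = -2411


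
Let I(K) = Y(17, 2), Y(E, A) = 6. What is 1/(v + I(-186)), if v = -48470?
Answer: -1/48464 ≈ -2.0634e-5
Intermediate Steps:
I(K) = 6
1/(v + I(-186)) = 1/(-48470 + 6) = 1/(-48464) = -1/48464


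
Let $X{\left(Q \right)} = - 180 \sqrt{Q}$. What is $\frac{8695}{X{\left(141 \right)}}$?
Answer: $- \frac{37 \sqrt{141}}{108} \approx -4.0681$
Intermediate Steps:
$\frac{8695}{X{\left(141 \right)}} = \frac{8695}{\left(-180\right) \sqrt{141}} = 8695 \left(- \frac{\sqrt{141}}{25380}\right) = - \frac{37 \sqrt{141}}{108}$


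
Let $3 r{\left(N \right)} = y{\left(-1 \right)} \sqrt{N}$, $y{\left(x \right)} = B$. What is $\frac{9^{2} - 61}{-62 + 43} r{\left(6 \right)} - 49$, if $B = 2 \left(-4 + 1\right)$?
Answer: $-49 + \frac{40 \sqrt{6}}{19} \approx -43.843$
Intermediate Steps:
$B = -6$ ($B = 2 \left(-3\right) = -6$)
$y{\left(x \right)} = -6$
$r{\left(N \right)} = - 2 \sqrt{N}$ ($r{\left(N \right)} = \frac{\left(-6\right) \sqrt{N}}{3} = - 2 \sqrt{N}$)
$\frac{9^{2} - 61}{-62 + 43} r{\left(6 \right)} - 49 = \frac{9^{2} - 61}{-62 + 43} \left(- 2 \sqrt{6}\right) - 49 = \frac{81 - 61}{-19} \left(- 2 \sqrt{6}\right) - 49 = 20 \left(- \frac{1}{19}\right) \left(- 2 \sqrt{6}\right) - 49 = - \frac{20 \left(- 2 \sqrt{6}\right)}{19} - 49 = \frac{40 \sqrt{6}}{19} - 49 = -49 + \frac{40 \sqrt{6}}{19}$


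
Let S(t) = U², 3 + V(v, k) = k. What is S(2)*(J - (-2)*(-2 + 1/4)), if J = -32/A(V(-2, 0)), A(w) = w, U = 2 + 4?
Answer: 258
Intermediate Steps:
V(v, k) = -3 + k
U = 6
J = 32/3 (J = -32/(-3 + 0) = -32/(-3) = -32*(-⅓) = 32/3 ≈ 10.667)
S(t) = 36 (S(t) = 6² = 36)
S(2)*(J - (-2)*(-2 + 1/4)) = 36*(32/3 - (-2)*(-2 + 1/4)) = 36*(32/3 - (-2)*(-2 + ¼)) = 36*(32/3 - (-2)*(-7)/4) = 36*(32/3 - 1*7/2) = 36*(32/3 - 7/2) = 36*(43/6) = 258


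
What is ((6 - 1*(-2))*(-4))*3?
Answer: -96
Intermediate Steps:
((6 - 1*(-2))*(-4))*3 = ((6 + 2)*(-4))*3 = (8*(-4))*3 = -32*3 = -96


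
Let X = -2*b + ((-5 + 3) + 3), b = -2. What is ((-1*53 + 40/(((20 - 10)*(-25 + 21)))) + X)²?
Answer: 2401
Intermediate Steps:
X = 5 (X = -2*(-2) + ((-5 + 3) + 3) = 4 + (-2 + 3) = 4 + 1 = 5)
((-1*53 + 40/(((20 - 10)*(-25 + 21)))) + X)² = ((-1*53 + 40/(((20 - 10)*(-25 + 21)))) + 5)² = ((-53 + 40/((10*(-4)))) + 5)² = ((-53 + 40/(-40)) + 5)² = ((-53 + 40*(-1/40)) + 5)² = ((-53 - 1) + 5)² = (-54 + 5)² = (-49)² = 2401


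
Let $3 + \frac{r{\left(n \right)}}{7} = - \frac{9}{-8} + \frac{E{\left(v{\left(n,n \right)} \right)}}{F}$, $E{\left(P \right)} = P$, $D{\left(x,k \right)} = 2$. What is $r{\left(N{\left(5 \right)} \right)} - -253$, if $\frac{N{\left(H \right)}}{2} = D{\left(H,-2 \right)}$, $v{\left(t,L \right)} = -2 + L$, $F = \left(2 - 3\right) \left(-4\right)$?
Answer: $\frac{1947}{8} \approx 243.38$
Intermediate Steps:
$F = 4$ ($F = \left(-1\right) \left(-4\right) = 4$)
$N{\left(H \right)} = 4$ ($N{\left(H \right)} = 2 \cdot 2 = 4$)
$r{\left(n \right)} = - \frac{133}{8} + \frac{7 n}{4}$ ($r{\left(n \right)} = -21 + 7 \left(- \frac{9}{-8} + \frac{-2 + n}{4}\right) = -21 + 7 \left(\left(-9\right) \left(- \frac{1}{8}\right) + \left(-2 + n\right) \frac{1}{4}\right) = -21 + 7 \left(\frac{9}{8} + \left(- \frac{1}{2} + \frac{n}{4}\right)\right) = -21 + 7 \left(\frac{5}{8} + \frac{n}{4}\right) = -21 + \left(\frac{35}{8} + \frac{7 n}{4}\right) = - \frac{133}{8} + \frac{7 n}{4}$)
$r{\left(N{\left(5 \right)} \right)} - -253 = \left(- \frac{133}{8} + \frac{7}{4} \cdot 4\right) - -253 = \left(- \frac{133}{8} + 7\right) + 253 = - \frac{77}{8} + 253 = \frac{1947}{8}$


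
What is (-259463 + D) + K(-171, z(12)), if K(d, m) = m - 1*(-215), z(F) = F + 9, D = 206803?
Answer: -52424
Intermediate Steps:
z(F) = 9 + F
K(d, m) = 215 + m (K(d, m) = m + 215 = 215 + m)
(-259463 + D) + K(-171, z(12)) = (-259463 + 206803) + (215 + (9 + 12)) = -52660 + (215 + 21) = -52660 + 236 = -52424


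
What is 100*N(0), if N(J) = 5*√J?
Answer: 0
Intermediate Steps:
100*N(0) = 100*(5*√0) = 100*(5*0) = 100*0 = 0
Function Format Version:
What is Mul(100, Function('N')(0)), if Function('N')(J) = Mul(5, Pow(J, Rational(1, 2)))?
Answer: 0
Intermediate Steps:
Mul(100, Function('N')(0)) = Mul(100, Mul(5, Pow(0, Rational(1, 2)))) = Mul(100, Mul(5, 0)) = Mul(100, 0) = 0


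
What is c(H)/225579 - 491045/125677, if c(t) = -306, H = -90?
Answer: -338862071/86697529 ≈ -3.9086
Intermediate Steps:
c(H)/225579 - 491045/125677 = -306/225579 - 491045/125677 = -306*1/225579 - 491045*1/125677 = -102/75193 - 4505/1153 = -338862071/86697529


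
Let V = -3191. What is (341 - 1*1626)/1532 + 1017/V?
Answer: -5658479/4888612 ≈ -1.1575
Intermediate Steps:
(341 - 1*1626)/1532 + 1017/V = (341 - 1*1626)/1532 + 1017/(-3191) = (341 - 1626)*(1/1532) + 1017*(-1/3191) = -1285*1/1532 - 1017/3191 = -1285/1532 - 1017/3191 = -5658479/4888612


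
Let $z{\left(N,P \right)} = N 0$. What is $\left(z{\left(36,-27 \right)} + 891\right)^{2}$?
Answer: $793881$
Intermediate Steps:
$z{\left(N,P \right)} = 0$
$\left(z{\left(36,-27 \right)} + 891\right)^{2} = \left(0 + 891\right)^{2} = 891^{2} = 793881$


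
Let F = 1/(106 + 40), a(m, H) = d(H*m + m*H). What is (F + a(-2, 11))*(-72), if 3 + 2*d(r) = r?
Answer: 123480/73 ≈ 1691.5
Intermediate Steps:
d(r) = -3/2 + r/2
a(m, H) = -3/2 + H*m (a(m, H) = -3/2 + (H*m + m*H)/2 = -3/2 + (H*m + H*m)/2 = -3/2 + (2*H*m)/2 = -3/2 + H*m)
F = 1/146 ≈ 0.0068493
(F + a(-2, 11))*(-72) = (1/146 + (-3/2 + 11*(-2)))*(-72) = (1/146 + (-3/2 - 22))*(-72) = (1/146 - 47/2)*(-72) = -1715/73*(-72) = 123480/73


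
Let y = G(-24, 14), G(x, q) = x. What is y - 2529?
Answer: -2553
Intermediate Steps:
y = -24
y - 2529 = -24 - 2529 = -2553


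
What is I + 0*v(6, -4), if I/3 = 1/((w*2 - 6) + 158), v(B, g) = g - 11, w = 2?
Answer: 1/52 ≈ 0.019231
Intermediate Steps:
v(B, g) = -11 + g
I = 1/52 (I = 3/((2*2 - 6) + 158) = 3/((4 - 6) + 158) = 3/(-2 + 158) = 3/156 = 3*(1/156) = 1/52 ≈ 0.019231)
I + 0*v(6, -4) = 1/52 + 0*(-11 - 4) = 1/52 + 0*(-15) = 1/52 + 0 = 1/52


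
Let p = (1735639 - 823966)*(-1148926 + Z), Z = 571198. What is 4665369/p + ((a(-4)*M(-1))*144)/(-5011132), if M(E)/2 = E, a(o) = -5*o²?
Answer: -144744335432827/31420932240462912 ≈ -0.0046066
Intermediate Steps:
M(E) = 2*E
p = -526699018944 (p = (1735639 - 823966)*(-1148926 + 571198) = 911673*(-577728) = -526699018944)
4665369/p + ((a(-4)*M(-1))*144)/(-5011132) = 4665369/(-526699018944) + (((-5*(-4)²)*(2*(-1)))*144)/(-5011132) = 4665369*(-1/526699018944) + ((-5*16*(-2))*144)*(-1/5011132) = -1555123/175566339648 + (-80*(-2)*144)*(-1/5011132) = -1555123/175566339648 + (160*144)*(-1/5011132) = -1555123/175566339648 + 23040*(-1/5011132) = -1555123/175566339648 - 5760/1252783 = -144744335432827/31420932240462912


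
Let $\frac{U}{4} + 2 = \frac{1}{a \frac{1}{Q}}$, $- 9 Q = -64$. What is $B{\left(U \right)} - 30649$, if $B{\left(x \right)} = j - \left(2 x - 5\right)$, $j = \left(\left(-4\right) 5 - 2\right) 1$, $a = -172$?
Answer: $- \frac{11861422}{387} \approx -30650.0$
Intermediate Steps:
$j = -22$ ($j = \left(-20 - 2\right) 1 = \left(-22\right) 1 = -22$)
$Q = \frac{64}{9}$ ($Q = \left(- \frac{1}{9}\right) \left(-64\right) = \frac{64}{9} \approx 7.1111$)
$U = - \frac{3160}{387}$ ($U = -8 + \frac{4}{\left(-172\right) \frac{1}{\frac{64}{9}}} = -8 + \frac{4}{\left(-172\right) \frac{9}{64}} = -8 + \frac{4}{- \frac{387}{16}} = -8 + 4 \left(- \frac{16}{387}\right) = -8 - \frac{64}{387} = - \frac{3160}{387} \approx -8.1654$)
$B{\left(x \right)} = -17 - 2 x$ ($B{\left(x \right)} = -22 - \left(2 x - 5\right) = -22 - \left(-5 + 2 x\right) = -17 - 2 x$)
$B{\left(U \right)} - 30649 = \left(-17 - - \frac{6320}{387}\right) - 30649 = \left(-17 + \frac{6320}{387}\right) - 30649 = - \frac{259}{387} - 30649 = - \frac{11861422}{387}$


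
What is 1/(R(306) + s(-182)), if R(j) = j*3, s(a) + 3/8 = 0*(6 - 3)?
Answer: 8/7341 ≈ 0.0010898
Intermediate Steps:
s(a) = -3/8 (s(a) = -3/8 + 0*(6 - 3) = -3/8 + 0*3 = -3/8 + 0 = -3/8)
R(j) = 3*j
1/(R(306) + s(-182)) = 1/(3*306 - 3/8) = 1/(918 - 3/8) = 1/(7341/8) = 8/7341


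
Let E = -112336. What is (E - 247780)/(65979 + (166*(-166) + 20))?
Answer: -360116/38443 ≈ -9.3675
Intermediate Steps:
(E - 247780)/(65979 + (166*(-166) + 20)) = (-112336 - 247780)/(65979 + (166*(-166) + 20)) = -360116/(65979 + (-27556 + 20)) = -360116/(65979 - 27536) = -360116/38443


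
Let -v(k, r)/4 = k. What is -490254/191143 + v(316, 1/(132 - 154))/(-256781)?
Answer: -125646307622/49081890683 ≈ -2.5599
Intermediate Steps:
v(k, r) = -4*k
-490254/191143 + v(316, 1/(132 - 154))/(-256781) = -490254/191143 - 4*316/(-256781) = -490254*1/191143 - 1264*(-1/256781) = -490254/191143 + 1264/256781 = -125646307622/49081890683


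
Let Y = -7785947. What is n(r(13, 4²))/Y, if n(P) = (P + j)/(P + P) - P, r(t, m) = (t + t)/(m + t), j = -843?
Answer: 709561/11741208076 ≈ 6.0433e-5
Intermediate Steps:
r(t, m) = 2*t/(m + t) (r(t, m) = (2*t)/(m + t) = 2*t/(m + t))
n(P) = -P + (-843 + P)/(2*P) (n(P) = (P - 843)/(P + P) - P = (-843 + P)/((2*P)) - P = (-843 + P)*(1/(2*P)) - P = (-843 + P)/(2*P) - P = -P + (-843 + P)/(2*P))
n(r(13, 4²))/Y = (½ - 2*13/(4² + 13) - 843/(2*(2*13/(4² + 13))))/(-7785947) = (½ - 2*13/(16 + 13) - 843/(2*(2*13/(16 + 13))))*(-1/7785947) = (½ - 2*13/29 - 843/(2*(2*13/29)))*(-1/7785947) = (½ - 2*13/29 - 843/(2*(2*13*(1/29))))*(-1/7785947) = (½ - 1*26/29 - 843/(2*26/29))*(-1/7785947) = (½ - 26/29 - 843/2*29/26)*(-1/7785947) = (½ - 26/29 - 24447/52)*(-1/7785947) = -709561/1508*(-1/7785947) = 709561/11741208076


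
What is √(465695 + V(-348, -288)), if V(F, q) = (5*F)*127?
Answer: √244715 ≈ 494.69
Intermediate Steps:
V(F, q) = 635*F
√(465695 + V(-348, -288)) = √(465695 + 635*(-348)) = √(465695 - 220980) = √244715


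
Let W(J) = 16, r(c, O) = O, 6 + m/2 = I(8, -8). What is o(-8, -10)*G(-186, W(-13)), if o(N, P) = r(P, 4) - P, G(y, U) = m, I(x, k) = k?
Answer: -392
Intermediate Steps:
m = -28 (m = -12 + 2*(-8) = -12 - 16 = -28)
G(y, U) = -28
o(N, P) = 4 - P
o(-8, -10)*G(-186, W(-13)) = (4 - 1*(-10))*(-28) = (4 + 10)*(-28) = 14*(-28) = -392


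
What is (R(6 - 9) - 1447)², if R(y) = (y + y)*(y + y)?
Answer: 1990921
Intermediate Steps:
R(y) = 4*y² (R(y) = (2*y)*(2*y) = 4*y²)
(R(6 - 9) - 1447)² = (4*(6 - 9)² - 1447)² = (4*(-3)² - 1447)² = (4*9 - 1447)² = (36 - 1447)² = (-1411)² = 1990921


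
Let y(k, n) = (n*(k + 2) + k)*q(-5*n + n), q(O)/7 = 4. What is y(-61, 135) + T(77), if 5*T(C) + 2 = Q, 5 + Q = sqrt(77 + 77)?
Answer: -1123647/5 + sqrt(154)/5 ≈ -2.2473e+5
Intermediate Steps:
Q = -5 + sqrt(154) (Q = -5 + sqrt(77 + 77) = -5 + sqrt(154) ≈ 7.4097)
q(O) = 28 (q(O) = 7*4 = 28)
y(k, n) = 28*k + 28*n*(2 + k) (y(k, n) = (n*(k + 2) + k)*28 = (n*(2 + k) + k)*28 = (k + n*(2 + k))*28 = 28*k + 28*n*(2 + k))
T(C) = -7/5 + sqrt(154)/5 (T(C) = -2/5 + (-5 + sqrt(154))/5 = -2/5 + (-1 + sqrt(154)/5) = -7/5 + sqrt(154)/5)
y(-61, 135) + T(77) = (28*(-61) + 56*135 + 28*(-61)*135) + (-7/5 + sqrt(154)/5) = (-1708 + 7560 - 230580) + (-7/5 + sqrt(154)/5) = -224728 + (-7/5 + sqrt(154)/5) = -1123647/5 + sqrt(154)/5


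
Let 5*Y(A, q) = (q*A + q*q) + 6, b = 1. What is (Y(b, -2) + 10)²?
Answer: 3364/25 ≈ 134.56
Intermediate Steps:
Y(A, q) = 6/5 + q²/5 + A*q/5 (Y(A, q) = ((q*A + q*q) + 6)/5 = ((A*q + q²) + 6)/5 = ((q² + A*q) + 6)/5 = (6 + q² + A*q)/5 = 6/5 + q²/5 + A*q/5)
(Y(b, -2) + 10)² = ((6/5 + (⅕)*(-2)² + (⅕)*1*(-2)) + 10)² = ((6/5 + (⅕)*4 - ⅖) + 10)² = ((6/5 + ⅘ - ⅖) + 10)² = (8/5 + 10)² = (58/5)² = 3364/25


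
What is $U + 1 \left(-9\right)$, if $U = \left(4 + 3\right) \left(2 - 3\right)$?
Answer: $-16$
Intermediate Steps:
$U = -7$ ($U = 7 \left(-1\right) = -7$)
$U + 1 \left(-9\right) = -7 + 1 \left(-9\right) = -7 - 9 = -16$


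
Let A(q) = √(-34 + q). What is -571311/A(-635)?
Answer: 190437*I*√669/223 ≈ 22088.0*I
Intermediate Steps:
-571311/A(-635) = -571311/√(-34 - 635) = -571311*(-I*√669/669) = -(-190437)*I*√669/223 = 190437*I*√669/223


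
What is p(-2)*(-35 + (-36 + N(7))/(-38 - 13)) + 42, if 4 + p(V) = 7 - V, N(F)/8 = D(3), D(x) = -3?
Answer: -2161/17 ≈ -127.12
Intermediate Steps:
N(F) = -24 (N(F) = 8*(-3) = -24)
p(V) = 3 - V (p(V) = -4 + (7 - V) = 3 - V)
p(-2)*(-35 + (-36 + N(7))/(-38 - 13)) + 42 = (3 - 1*(-2))*(-35 + (-36 - 24)/(-38 - 13)) + 42 = (3 + 2)*(-35 - 60/(-51)) + 42 = 5*(-35 - 60*(-1/51)) + 42 = 5*(-35 + 20/17) + 42 = 5*(-575/17) + 42 = -2875/17 + 42 = -2161/17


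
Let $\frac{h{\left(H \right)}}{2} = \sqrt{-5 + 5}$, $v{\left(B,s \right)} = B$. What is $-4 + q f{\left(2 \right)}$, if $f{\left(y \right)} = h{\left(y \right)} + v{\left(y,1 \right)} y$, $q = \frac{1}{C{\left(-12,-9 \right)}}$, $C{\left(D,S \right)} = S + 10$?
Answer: $0$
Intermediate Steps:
$h{\left(H \right)} = 0$ ($h{\left(H \right)} = 2 \sqrt{-5 + 5} = 2 \sqrt{0} = 2 \cdot 0 = 0$)
$C{\left(D,S \right)} = 10 + S$
$q = 1$ ($q = \frac{1}{10 - 9} = 1^{-1} = 1$)
$f{\left(y \right)} = y^{2}$ ($f{\left(y \right)} = 0 + y y = 0 + y^{2} = y^{2}$)
$-4 + q f{\left(2 \right)} = -4 + 1 \cdot 2^{2} = -4 + 1 \cdot 4 = -4 + 4 = 0$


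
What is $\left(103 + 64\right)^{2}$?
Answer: $27889$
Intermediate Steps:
$\left(103 + 64\right)^{2} = 167^{2} = 27889$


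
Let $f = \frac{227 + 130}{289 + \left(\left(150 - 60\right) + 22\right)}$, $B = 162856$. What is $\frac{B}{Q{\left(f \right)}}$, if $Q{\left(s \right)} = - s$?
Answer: $- \frac{65305256}{357} \approx -1.8293 \cdot 10^{5}$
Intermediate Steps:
$f = \frac{357}{401}$ ($f = \frac{357}{289 + \left(90 + 22\right)} = \frac{357}{289 + 112} = \frac{357}{401} \approx 0.89027$)
$\frac{B}{Q{\left(f \right)}} = \frac{162856}{\left(-1\right) \frac{357}{401}} = \frac{162856}{- \frac{357}{401}} = 162856 \left(- \frac{401}{357}\right) = - \frac{65305256}{357}$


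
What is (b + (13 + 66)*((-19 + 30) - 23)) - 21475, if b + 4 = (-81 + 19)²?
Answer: -18583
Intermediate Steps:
b = 3840 (b = -4 + (-81 + 19)² = -4 + (-62)² = -4 + 3844 = 3840)
(b + (13 + 66)*((-19 + 30) - 23)) - 21475 = (3840 + (13 + 66)*((-19 + 30) - 23)) - 21475 = (3840 + 79*(11 - 23)) - 21475 = (3840 + 79*(-12)) - 21475 = (3840 - 948) - 21475 = 2892 - 21475 = -18583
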